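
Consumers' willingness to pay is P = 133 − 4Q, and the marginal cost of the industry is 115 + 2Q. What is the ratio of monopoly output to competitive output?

Q_m/Q_c = 0.6

Monopoly sets MR = MC: 133 − 8Q = 115 + 2Q ⇒ Q = 1.8, P = 133 − 4·1.8 = 125.8.
Competitive equilibrium sets price equal to marginal cost: 133 − 4Q = 115 + 2Q, so Q = 3 and P = 121.
Ratio Q_m/Q_c = 1.8/3 = 0.6.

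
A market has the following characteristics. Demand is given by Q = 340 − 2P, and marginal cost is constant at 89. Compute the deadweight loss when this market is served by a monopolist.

Inverting demand: P = 170 − 0.5Q.
Perfect competition: P = MC = 89, so 170 − 0.5Q = 89 and Q = 162.
Monopoly sets MR = MC: 170 − Q = 89 ⇒ Q = 81, P = 170 − 0.5·81 = 129.5.
DWL is the triangle between Q = 81 and Q = 162: ½·(162 − 81)·(129.5 − 89) = 1640.25.

DWL = 1640.25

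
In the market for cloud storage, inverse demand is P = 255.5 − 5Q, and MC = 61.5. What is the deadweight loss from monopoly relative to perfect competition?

DWL = 940.9

Competitive firms price at marginal cost: P = 61.5, giving Q = 38.8.
A monopolist chooses Q where MR = MC. MR = 255.5 − 10Q; setting this equal to 61.5 gives Q = 19.4 and P = 158.5.
DWL is the triangle between Q = 19.4 and Q = 38.8: ½·(38.8 − 19.4)·(158.5 − 61.5) = 940.9.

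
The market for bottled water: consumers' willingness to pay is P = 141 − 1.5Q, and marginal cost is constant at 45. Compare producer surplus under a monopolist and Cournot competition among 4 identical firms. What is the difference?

The monopolist equates marginal revenue to marginal cost: 141 − 3Q = 45, so Q = 32. From demand, P = 93.
PS = (93 − 45)·32 = 1536.
In a 4-firm Cournot equilibrium, symmetry and the first-order condition give q = (141 − 45)/(7.5) = 12.8. So Q = 51.2 and P = 64.2.
PS = (64.2 − 45)·51.2 = 983.04.
Change in producer surplus: 983.04 − 1536 = −552.96.

Producer surplus falls by 552.96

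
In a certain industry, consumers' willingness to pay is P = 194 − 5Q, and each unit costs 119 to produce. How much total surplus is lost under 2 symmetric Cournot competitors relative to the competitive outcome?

DWL = 62.5

Competitive firms price at marginal cost: P = 119, giving Q = 15.
Cournot with 2 identical firms: the symmetric best-response condition is 194 − 15q = 119. Each firm produces q = 5, total output Q = 10, price P = 144.
DWL is the triangle between Q = 10 and Q = 15: ½·(15 − 10)·(144 − 119) = 62.5.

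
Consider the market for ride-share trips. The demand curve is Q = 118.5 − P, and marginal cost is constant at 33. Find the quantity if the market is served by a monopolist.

Q = 42.75

Inverting demand: P = 118.5 − Q.
A monopolist chooses Q where MR = MC. MR = 118.5 − 2Q; setting this equal to 33 gives Q = 42.75 and P = 75.75.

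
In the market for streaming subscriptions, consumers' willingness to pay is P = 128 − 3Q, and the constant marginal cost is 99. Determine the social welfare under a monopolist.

The monopolist equates marginal revenue to marginal cost: 128 − 6Q = 99, so Q = 29/6. From demand, P = 113.5.
CS = ½·(128 − 113.5)·29/6 = 841/24; PS = (113.5 − 99)·29/6 = 841/12; TS = 105.125.

TS = 105.125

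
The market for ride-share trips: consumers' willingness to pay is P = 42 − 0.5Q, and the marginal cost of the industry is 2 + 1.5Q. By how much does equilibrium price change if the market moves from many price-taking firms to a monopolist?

P rises by 2

Competitive equilibrium sets price equal to marginal cost: 42 − 0.5Q = 2 + 1.5Q, so Q = 20 and P = 32.
A monopolist chooses Q where MR = MC. MR = 42 − Q; setting this equal to 2 + 1.5Q gives Q = 16 and P = 34.
Change in equilibrium price: 34 − 32 = 2.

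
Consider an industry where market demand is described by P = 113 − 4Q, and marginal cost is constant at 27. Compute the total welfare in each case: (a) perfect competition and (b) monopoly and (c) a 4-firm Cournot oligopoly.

Under competition P = MC = 27, so Q = (113 − 27)/4 = 21.5.
CS = ½·(113 − 27)·21.5 = 924.5; PS = (27 − 27)·21.5 = 0; TS = 924.5.
A monopolist chooses Q where MR = MC. MR = 113 − 8Q; setting this equal to 27 gives Q = 10.75 and P = 70.
CS = ½·(113 − 70)·10.75 = 231.125; PS = (70 − 27)·10.75 = 462.25; TS = 693.375.
With 4 symmetric Cournot firms, each firm's FOC gives 113 − 20q = 27, so q = 4.3, Q = 4·4.3 = 17.2, and P = 44.2.
CS = ½·(113 − 44.2)·17.2 = 591.68; PS = (44.2 − 27)·17.2 = 295.84; TS = 887.52.

Competition: TS = 924.5; Monopoly: TS = 693.375; Cournot: TS = 887.52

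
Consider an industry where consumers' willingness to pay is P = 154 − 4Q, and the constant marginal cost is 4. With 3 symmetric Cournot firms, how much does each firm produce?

q_i = 9.375

In a 3-firm Cournot equilibrium, symmetry and the first-order condition give q = (154 − 4)/(16) = 9.375. So Q = 28.125 and P = 41.5.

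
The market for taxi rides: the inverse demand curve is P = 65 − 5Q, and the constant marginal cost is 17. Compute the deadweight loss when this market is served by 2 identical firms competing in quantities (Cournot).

Competitive firms price at marginal cost: P = 17, giving Q = 9.6.
In a 2-firm Cournot equilibrium, symmetry and the first-order condition give q = (65 − 17)/(15) = 3.2. So Q = 6.4 and P = 33.
DWL is the triangle between Q = 6.4 and Q = 9.6: ½·(9.6 − 6.4)·(33 − 17) = 25.6.

DWL = 25.6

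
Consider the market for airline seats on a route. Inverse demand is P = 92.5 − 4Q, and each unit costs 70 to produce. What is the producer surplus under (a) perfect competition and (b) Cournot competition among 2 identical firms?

Competition: PS = 0; Cournot: PS = 28.125

Under competition P = MC = 70, so Q = (92.5 − 70)/4 = 5.625.
PS = (70 − 70)·5.625 = 0.
In a 2-firm Cournot equilibrium, symmetry and the first-order condition give q = (92.5 − 70)/(12) = 1.875. So Q = 3.75 and P = 77.5.
PS = (77.5 − 70)·3.75 = 28.125.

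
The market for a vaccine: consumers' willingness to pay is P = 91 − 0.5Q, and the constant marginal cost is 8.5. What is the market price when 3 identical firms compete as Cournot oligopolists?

Cournot with 3 identical firms: the symmetric best-response condition is 91 − 2q = 8.5. Each firm produces q = 41.25, total output Q = 123.75, price P = 29.125.

P = 29.125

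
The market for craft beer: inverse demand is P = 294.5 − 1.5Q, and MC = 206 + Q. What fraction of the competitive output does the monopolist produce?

Q_m/Q_c = 0.625

A monopolist chooses Q where MR = MC. MR = 294.5 − 3Q; setting this equal to 206 + Q gives Q = 22.125 and P = 4181/16.
Under competition P = MC: 294.5 − 1.5Q = 206 + Q ⇒ Q = 35.4, P = 241.4.
Ratio Q_m/Q_c = 22.125/35.4 = 0.625.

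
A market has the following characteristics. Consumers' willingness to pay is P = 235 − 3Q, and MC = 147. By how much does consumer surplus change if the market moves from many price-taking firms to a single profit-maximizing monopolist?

Consumer surplus falls by 968

Under competition P = MC = 147, so Q = (235 − 147)/3 = 88/3.
CS = ½·(235 − 147)·88/3 = 3872/3.
A monopolist chooses Q where MR = MC. MR = 235 − 6Q; setting this equal to 147 gives Q = 44/3 and P = 191.
CS = ½·(235 − 191)·44/3 = 968/3.
Change in consumer surplus: 968/3 − 3872/3 = −968.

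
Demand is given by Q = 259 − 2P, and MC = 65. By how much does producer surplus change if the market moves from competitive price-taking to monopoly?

Producer surplus rises by 2080.125

Inverting demand: P = 129.5 − 0.5Q.
Perfect competition: P = MC = 65, so 129.5 − 0.5Q = 65 and Q = 129.
PS = (65 − 65)·129 = 0.
The monopolist equates marginal revenue to marginal cost: 129.5 − Q = 65, so Q = 64.5. From demand, P = 97.25.
PS = (97.25 − 65)·64.5 = 2080.125.
Change in producer surplus: 2080.125 − 0 = 2080.125.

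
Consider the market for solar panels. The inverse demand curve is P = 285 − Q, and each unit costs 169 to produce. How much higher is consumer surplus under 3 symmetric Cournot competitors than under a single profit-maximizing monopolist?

Monopoly sets MR = MC: 285 − 2Q = 169 ⇒ Q = 58, P = 285 − 58 = 227.
CS = ½·(285 − 227)·58 = 1682.
Cournot with 3 identical firms: the symmetric best-response condition is 285 − 4q = 169. Each firm produces q = 29, total output Q = 87, price P = 198.
CS = ½·(285 − 198)·87 = 3784.5.
Change in consumer surplus: 3784.5 − 1682 = 2102.5.

CS rises by 2102.5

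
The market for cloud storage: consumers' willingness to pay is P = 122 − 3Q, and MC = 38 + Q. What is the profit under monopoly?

Profit = 504

The monopolist equates marginal revenue to marginal cost: 122 − 6Q = 38 + Q, so Q = 12. From demand, P = 86.
Profit = 86·12 − (38·12 + ½·1·12²) = 504.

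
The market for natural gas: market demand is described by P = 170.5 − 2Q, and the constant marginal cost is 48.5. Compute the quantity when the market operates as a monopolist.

Q = 30.5

The monopolist equates marginal revenue to marginal cost: 170.5 − 4Q = 48.5, so Q = 30.5. From demand, P = 109.5.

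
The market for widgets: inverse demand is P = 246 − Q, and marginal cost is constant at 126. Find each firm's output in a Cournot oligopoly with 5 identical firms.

q_i = 20

With 5 symmetric Cournot firms, each firm's FOC gives 246 − 6q = 126, so q = 20, Q = 5·20 = 100, and P = 146.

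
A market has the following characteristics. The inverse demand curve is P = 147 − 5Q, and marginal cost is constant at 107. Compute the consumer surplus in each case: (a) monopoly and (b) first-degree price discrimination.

Monopoly: CS = 40; Perfect PD: CS = 0

Monopoly sets MR = MC: 147 − 10Q = 107 ⇒ Q = 4, P = 147 − 5·4 = 127.
CS = ½·(147 − 127)·4 = 40.
A perfectly discriminating monopolist sells every unit with P(Q) ≥ MC(Q), so output equals the competitive quantity Q = 8. Each buyer pays their reservation price, so CS = 0 and the firm captures all surplus.
CS = 0.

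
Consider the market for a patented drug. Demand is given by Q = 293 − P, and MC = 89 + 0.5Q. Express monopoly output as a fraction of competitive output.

Q_m/Q_c = 0.6

Inverting demand: P = 293 − Q.
Monopoly sets MR = MC: 293 − 2Q = 89 + 0.5Q ⇒ Q = 81.6, P = 293 − 81.6 = 211.4.
Competitive equilibrium sets price equal to marginal cost: 293 − Q = 89 + 0.5Q, so Q = 136 and P = 157.
Ratio Q_m/Q_c = 81.6/136 = 0.6.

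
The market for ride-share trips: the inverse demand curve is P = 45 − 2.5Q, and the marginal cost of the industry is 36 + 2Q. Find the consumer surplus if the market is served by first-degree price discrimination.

A perfectly discriminating monopolist sells every unit with P(Q) ≥ MC(Q), so output equals the competitive quantity Q = 2. Each buyer pays their reservation price, so CS = 0 and the firm captures all surplus.
CS = 0.

CS = 0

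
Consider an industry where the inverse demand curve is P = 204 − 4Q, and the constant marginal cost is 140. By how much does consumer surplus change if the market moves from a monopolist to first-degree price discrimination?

Consumer surplus falls by 128

The monopolist equates marginal revenue to marginal cost: 204 − 8Q = 140, so Q = 8. From demand, P = 172.
CS = ½·(204 − 172)·8 = 128.
With perfect price discrimination, output is the efficient level Q = 16 (where demand meets MC), but every buyer pays their willingness to pay: CS = 0 and PS = total surplus.
CS = 0.
Change in consumer surplus: 0 − 128 = −128.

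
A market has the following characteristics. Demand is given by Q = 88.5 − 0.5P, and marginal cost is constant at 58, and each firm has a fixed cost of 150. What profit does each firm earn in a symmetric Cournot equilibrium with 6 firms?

Inverting demand: P = 177 − 2Q.
Cournot with 6 identical firms: the symmetric best-response condition is 177 − 14q = 58. Each firm produces q = 8.5, total output Q = 51, price P = 75.
Each firm's profit = (75 − 58)·8.5 − 150 = −5.5.

π_i = −5.5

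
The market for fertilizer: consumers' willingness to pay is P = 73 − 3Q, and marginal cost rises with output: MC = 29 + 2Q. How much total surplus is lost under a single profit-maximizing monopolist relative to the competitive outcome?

Under competition P = MC: 73 − 3Q = 29 + 2Q ⇒ Q = 8.8, P = 46.6.
The monopolist equates marginal revenue to marginal cost: 73 − 6Q = 29 + 2Q, so Q = 5.5. From demand, P = 56.5.
CS = ½·(73 − 46.6)·8.8 = 116.16; PS = (46.6·8.8 − 29·8.8 − ½·2·8.8²) = 77.44; TS = 193.6.
CS = ½·(73 − 56.5)·5.5 = 45.375; PS = (56.5·5.5 − 29·5.5 − ½·2·5.5²) = 121; TS = 166.375.
DWL = 193.6 − 166.375 = 27.225.

DWL = 27.225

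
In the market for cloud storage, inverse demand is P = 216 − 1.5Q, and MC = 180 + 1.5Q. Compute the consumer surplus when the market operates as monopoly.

CS = 48

The monopolist equates marginal revenue to marginal cost: 216 − 3Q = 180 + 1.5Q, so Q = 8. From demand, P = 204.
CS = ½·(216 − 204)·8 = 48.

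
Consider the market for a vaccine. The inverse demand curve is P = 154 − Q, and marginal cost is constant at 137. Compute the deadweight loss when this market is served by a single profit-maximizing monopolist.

DWL = 36.125

Under competition P = MC = 137, so Q = (154 − 137)/1 = 17.
The monopolist equates marginal revenue to marginal cost: 154 − 2Q = 137, so Q = 8.5. From demand, P = 145.5.
DWL is the triangle between Q = 8.5 and Q = 17: ½·(17 − 8.5)·(145.5 − 137) = 36.125.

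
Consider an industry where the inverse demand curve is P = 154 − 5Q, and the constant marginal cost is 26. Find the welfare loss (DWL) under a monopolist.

DWL = 409.6

Under competition P = MC = 26, so Q = (154 − 26)/5 = 25.6.
The monopolist equates marginal revenue to marginal cost: 154 − 10Q = 26, so Q = 12.8. From demand, P = 90.
DWL is the triangle between Q = 12.8 and Q = 25.6: ½·(25.6 − 12.8)·(90 − 26) = 409.6.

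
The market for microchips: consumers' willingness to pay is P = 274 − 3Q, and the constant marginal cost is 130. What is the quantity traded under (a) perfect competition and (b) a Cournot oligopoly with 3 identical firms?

Competitive firms price at marginal cost: P = 130, giving Q = 48.
In a 3-firm Cournot equilibrium, symmetry and the first-order condition give q = (274 − 130)/(12) = 12. So Q = 36 and P = 166.

Competition: Q = 48; Cournot: Q = 36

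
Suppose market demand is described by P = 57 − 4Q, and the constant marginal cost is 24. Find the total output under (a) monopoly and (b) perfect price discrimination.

Monopoly sets MR = MC: 57 − 8Q = 24 ⇒ Q = 4.125, P = 57 − 4·4.125 = 40.5.
A perfectly discriminating monopolist sells every unit with P(Q) ≥ MC(Q), so output equals the competitive quantity Q = 8.25. Each buyer pays their reservation price, so CS = 0 and the firm captures all surplus.

Monopoly: Q = 4.125; Perfect PD: Q = 8.25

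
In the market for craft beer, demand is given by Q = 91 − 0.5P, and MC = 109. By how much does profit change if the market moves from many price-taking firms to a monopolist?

Inverting demand: P = 182 − 2Q.
Competitive firms price at marginal cost: P = 109, giving Q = 36.5.
Profit = (109 − 109)·36.5 = 0.
A monopolist chooses Q where MR = MC. MR = 182 − 4Q; setting this equal to 109 gives Q = 18.25 and P = 145.5.
Profit = (145.5 − 109)·18.25 = 666.125.
Change in profit: 666.125 − 0 = 666.125.

Profit rises by 666.125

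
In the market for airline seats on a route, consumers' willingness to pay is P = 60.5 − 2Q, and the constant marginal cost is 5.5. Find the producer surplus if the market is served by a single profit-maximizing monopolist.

PS = 378.125

A monopolist chooses Q where MR = MC. MR = 60.5 − 4Q; setting this equal to 5.5 gives Q = 13.75 and P = 33.
PS = (33 − 5.5)·13.75 = 378.125.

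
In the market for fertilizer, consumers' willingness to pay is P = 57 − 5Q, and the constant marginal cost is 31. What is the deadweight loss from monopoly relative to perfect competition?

DWL = 16.9

Perfect competition: P = MC = 31, so 57 − 5Q = 31 and Q = 5.2.
The monopolist equates marginal revenue to marginal cost: 57 − 10Q = 31, so Q = 2.6. From demand, P = 44.
DWL is the triangle between Q = 2.6 and Q = 5.2: ½·(5.2 − 2.6)·(44 − 31) = 16.9.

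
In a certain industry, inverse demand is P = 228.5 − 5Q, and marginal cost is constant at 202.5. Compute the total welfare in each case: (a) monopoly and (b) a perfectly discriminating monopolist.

Monopoly sets MR = MC: 228.5 − 10Q = 202.5 ⇒ Q = 2.6, P = 228.5 − 5·2.6 = 215.5.
CS = ½·(228.5 − 215.5)·2.6 = 16.9; PS = (215.5 − 202.5)·2.6 = 33.8; TS = 50.7.
With perfect price discrimination, output is the efficient level Q = 5.2 (where demand meets MC), but every buyer pays their willingness to pay: CS = 0 and PS = total surplus.
TS = 67.6 (equal to competitive TS).

Monopoly: TS = 50.7; Perfect PD: TS = 67.6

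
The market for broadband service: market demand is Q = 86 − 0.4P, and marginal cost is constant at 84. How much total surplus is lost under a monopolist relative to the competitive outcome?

DWL = 858.05

Inverting demand: P = 215 − 2.5Q.
Perfect competition: P = MC = 84, so 215 − 2.5Q = 84 and Q = 52.4.
A monopolist chooses Q where MR = MC. MR = 215 − 5Q; setting this equal to 84 gives Q = 26.2 and P = 149.5.
DWL is the triangle between Q = 26.2 and Q = 52.4: ½·(52.4 − 26.2)·(149.5 − 84) = 858.05.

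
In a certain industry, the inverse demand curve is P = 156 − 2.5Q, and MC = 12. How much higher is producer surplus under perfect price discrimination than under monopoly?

Monopoly sets MR = MC: 156 − 5Q = 12 ⇒ Q = 28.8, P = 156 − 2.5·28.8 = 84.
PS = (84 − 12)·28.8 = 2073.6.
With perfect price discrimination, output is the efficient level Q = 57.6 (where demand meets MC), but every buyer pays their willingness to pay: CS = 0 and PS = total surplus.
PS = ½·(156 − 12)·57.6 = 4147.2.
Change in producer surplus: 4147.2 − 2073.6 = 2073.6.

Producer surplus rises by 2073.6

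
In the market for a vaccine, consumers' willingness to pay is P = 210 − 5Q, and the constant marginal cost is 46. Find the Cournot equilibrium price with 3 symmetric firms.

With 3 symmetric Cournot firms, each firm's FOC gives 210 − 20q = 46, so q = 8.2, Q = 3·8.2 = 24.6, and P = 87.

P = 87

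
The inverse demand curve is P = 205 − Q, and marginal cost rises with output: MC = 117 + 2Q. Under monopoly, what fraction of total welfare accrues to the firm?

PS/TS = 0.8

Monopoly sets MR = MC: 205 − 2Q = 117 + 2Q ⇒ Q = 22, P = 205 − 22 = 183.
CS = ½·(205 − 183)·22 = 242.
PS = P·Q − VC(Q) = 183·22 − (117·22 + ½·2·22²) = 968.
Share captured = PS/TS = 968/1210 = 0.8.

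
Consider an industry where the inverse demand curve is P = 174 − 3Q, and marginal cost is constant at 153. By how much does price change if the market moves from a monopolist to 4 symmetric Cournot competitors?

P falls by 6.3

Monopoly sets MR = MC: 174 − 6Q = 153 ⇒ Q = 3.5, P = 174 − 3·3.5 = 163.5.
With 4 symmetric Cournot firms, each firm's FOC gives 174 − 15q = 153, so q = 1.4, Q = 4·1.4 = 5.6, and P = 157.2.
Change in price: 157.2 − 163.5 = −6.3.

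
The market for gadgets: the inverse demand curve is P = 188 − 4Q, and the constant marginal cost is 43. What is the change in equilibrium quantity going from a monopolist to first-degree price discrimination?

The monopolist equates marginal revenue to marginal cost: 188 − 8Q = 43, so Q = 18.125. From demand, P = 115.5.
A perfectly discriminating monopolist sells every unit with P(Q) ≥ MC(Q), so output equals the competitive quantity Q = 36.25. Each buyer pays their reservation price, so CS = 0 and the firm captures all surplus.
Change in equilibrium quantity: 36.25 − 18.125 = 18.125.

Q rises by 18.125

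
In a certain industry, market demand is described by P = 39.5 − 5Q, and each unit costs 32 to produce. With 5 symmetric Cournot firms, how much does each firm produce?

With 5 symmetric Cournot firms, each firm's FOC gives 39.5 − 30q = 32, so q = 0.25, Q = 5·0.25 = 1.25, and P = 33.25.

q_i = 0.25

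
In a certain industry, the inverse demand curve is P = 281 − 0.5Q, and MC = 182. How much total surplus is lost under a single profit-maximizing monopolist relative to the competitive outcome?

DWL = 2450.25

Perfect competition: P = MC = 182, so 281 − 0.5Q = 182 and Q = 198.
Monopoly sets MR = MC: 281 − Q = 182 ⇒ Q = 99, P = 281 − 0.5·99 = 231.5.
DWL is the triangle between Q = 99 and Q = 198: ½·(198 − 99)·(231.5 − 182) = 2450.25.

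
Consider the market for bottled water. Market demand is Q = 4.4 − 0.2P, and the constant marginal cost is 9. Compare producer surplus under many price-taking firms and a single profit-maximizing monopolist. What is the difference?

PS rises by 8.45

Inverting demand: P = 22 − 5Q.
Competitive firms price at marginal cost: P = 9, giving Q = 2.6.
PS = (9 − 9)·2.6 = 0.
Monopoly sets MR = MC: 22 − 10Q = 9 ⇒ Q = 1.3, P = 22 − 5·1.3 = 15.5.
PS = (15.5 − 9)·1.3 = 8.45.
Change in producer surplus: 8.45 − 0 = 8.45.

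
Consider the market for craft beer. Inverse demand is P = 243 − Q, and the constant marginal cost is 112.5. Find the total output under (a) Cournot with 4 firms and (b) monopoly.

With 4 symmetric Cournot firms, each firm's FOC gives 243 − 5q = 112.5, so q = 26.1, Q = 4·26.1 = 104.4, and P = 138.6.
The monopolist equates marginal revenue to marginal cost: 243 − 2Q = 112.5, so Q = 65.25. From demand, P = 177.75.

Cournot: Q = 104.4; Monopoly: Q = 65.25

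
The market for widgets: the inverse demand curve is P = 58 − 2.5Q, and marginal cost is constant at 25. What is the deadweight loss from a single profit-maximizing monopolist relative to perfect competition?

DWL = 54.45

Competitive firms price at marginal cost: P = 25, giving Q = 13.2.
The monopolist equates marginal revenue to marginal cost: 58 − 5Q = 25, so Q = 6.6. From demand, P = 41.5.
DWL is the triangle between Q = 6.6 and Q = 13.2: ½·(13.2 − 6.6)·(41.5 − 25) = 54.45.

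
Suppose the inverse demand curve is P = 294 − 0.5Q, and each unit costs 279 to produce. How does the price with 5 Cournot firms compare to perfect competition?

Cournot: P = 281.5; Competition: P = 279

In a 5-firm Cournot equilibrium, symmetry and the first-order condition give q = (294 − 279)/(3) = 5. So Q = 25 and P = 281.5.
Under competition P = MC = 279, so Q = (294 − 279)/0.5 = 30.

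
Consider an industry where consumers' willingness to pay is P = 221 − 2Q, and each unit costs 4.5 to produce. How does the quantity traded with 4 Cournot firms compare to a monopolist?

Cournot with 4 identical firms: the symmetric best-response condition is 221 − 10q = 4.5. Each firm produces q = 21.65, total output Q = 86.6, price P = 47.8.
A monopolist chooses Q where MR = MC. MR = 221 − 4Q; setting this equal to 4.5 gives Q = 54.125 and P = 112.75.

Cournot: Q = 86.6; Monopoly: Q = 54.125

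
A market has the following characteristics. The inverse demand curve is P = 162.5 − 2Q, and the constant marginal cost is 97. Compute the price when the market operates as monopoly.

A monopolist chooses Q where MR = MC. MR = 162.5 − 4Q; setting this equal to 97 gives Q = 16.375 and P = 129.75.

P = 129.75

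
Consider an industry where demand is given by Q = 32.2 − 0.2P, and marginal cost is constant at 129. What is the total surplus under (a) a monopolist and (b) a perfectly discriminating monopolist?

Inverting demand: P = 161 − 5Q.
A monopolist chooses Q where MR = MC. MR = 161 − 10Q; setting this equal to 129 gives Q = 3.2 and P = 145.
CS = ½·(161 − 145)·3.2 = 25.6; PS = (145 − 129)·3.2 = 51.2; TS = 76.8.
A perfectly discriminating monopolist sells every unit with P(Q) ≥ MC(Q), so output equals the competitive quantity Q = 6.4. Each buyer pays their reservation price, so CS = 0 and the firm captures all surplus.
TS = 102.4 (equal to competitive TS).

Monopoly: TS = 76.8; Perfect PD: TS = 102.4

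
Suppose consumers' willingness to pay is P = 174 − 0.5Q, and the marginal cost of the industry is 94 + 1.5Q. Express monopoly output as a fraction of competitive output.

Monopoly sets MR = MC: 174 − Q = 94 + 1.5Q ⇒ Q = 32, P = 174 − 0.5·32 = 158.
Competitive equilibrium sets price equal to marginal cost: 174 − 0.5Q = 94 + 1.5Q, so Q = 40 and P = 154.
Ratio Q_m/Q_c = 32/40 = 0.8.

Q_m/Q_c = 0.8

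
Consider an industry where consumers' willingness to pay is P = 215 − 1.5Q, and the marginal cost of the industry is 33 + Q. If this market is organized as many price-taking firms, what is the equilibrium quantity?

Competitive equilibrium sets price equal to marginal cost: 215 − 1.5Q = 33 + Q, so Q = 72.8 and P = 105.8.

Q = 72.8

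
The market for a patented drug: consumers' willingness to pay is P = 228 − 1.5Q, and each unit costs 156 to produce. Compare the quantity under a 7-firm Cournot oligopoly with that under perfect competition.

Cournot: Q = 42; Competition: Q = 48

With 7 symmetric Cournot firms, each firm's FOC gives 228 − 12q = 156, so q = 6, Q = 7·6 = 42, and P = 165.
Competitive firms price at marginal cost: P = 156, giving Q = 48.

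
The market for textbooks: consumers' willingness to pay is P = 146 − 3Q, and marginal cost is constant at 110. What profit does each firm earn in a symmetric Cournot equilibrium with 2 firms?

π_i = 48

In a 2-firm Cournot equilibrium, symmetry and the first-order condition give q = (146 − 110)/(9) = 4. So Q = 8 and P = 122.
Each firm's profit = (122 − 110)·4 = 48.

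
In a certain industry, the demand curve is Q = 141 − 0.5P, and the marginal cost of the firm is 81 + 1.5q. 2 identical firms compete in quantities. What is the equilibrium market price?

P = 174.8

Inverting demand: P = 282 − 2Q.
Cournot with 2 identical firms: the symmetric best-response condition is 282 − 6q = 81 + 1.5q. Each firm produces q = 26.8, total output Q = 53.6, price P = 174.8.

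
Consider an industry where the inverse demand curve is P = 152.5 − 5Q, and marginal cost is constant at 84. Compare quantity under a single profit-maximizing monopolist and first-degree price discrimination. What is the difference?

A monopolist chooses Q where MR = MC. MR = 152.5 − 10Q; setting this equal to 84 gives Q = 6.85 and P = 118.25.
A perfectly discriminating monopolist sells every unit with P(Q) ≥ MC(Q), so output equals the competitive quantity Q = 13.7. Each buyer pays their reservation price, so CS = 0 and the firm captures all surplus.
Change in quantity: 13.7 − 6.85 = 6.85.

Q rises by 6.85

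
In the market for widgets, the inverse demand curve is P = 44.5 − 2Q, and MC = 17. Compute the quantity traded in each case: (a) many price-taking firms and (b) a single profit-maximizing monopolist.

Under competition P = MC = 17, so Q = (44.5 − 17)/2 = 13.75.
Monopoly sets MR = MC: 44.5 − 4Q = 17 ⇒ Q = 6.875, P = 44.5 − 2·6.875 = 30.75.

Competition: Q = 13.75; Monopoly: Q = 6.875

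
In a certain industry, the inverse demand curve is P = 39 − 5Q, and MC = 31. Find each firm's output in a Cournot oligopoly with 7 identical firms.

Cournot with 7 identical firms: the symmetric best-response condition is 39 − 40q = 31. Each firm produces q = 0.2, total output Q = 1.4, price P = 32.

q_i = 0.2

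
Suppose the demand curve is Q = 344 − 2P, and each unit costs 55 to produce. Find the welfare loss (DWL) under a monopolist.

DWL = 3422.25

Inverting demand: P = 172 − 0.5Q.
Competitive firms price at marginal cost: P = 55, giving Q = 234.
The monopolist equates marginal revenue to marginal cost: 172 − Q = 55, so Q = 117. From demand, P = 113.5.
DWL is the triangle between Q = 117 and Q = 234: ½·(234 − 117)·(113.5 − 55) = 3422.25.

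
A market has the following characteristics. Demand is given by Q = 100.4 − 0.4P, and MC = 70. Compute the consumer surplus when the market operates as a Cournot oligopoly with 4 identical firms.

Inverting demand: P = 251 − 2.5Q.
With 4 symmetric Cournot firms, each firm's FOC gives 251 − 12.5q = 70, so q = 14.48, Q = 4·14.48 = 57.92, and P = 106.2.
CS = ½·(251 − 106.2)·57.92 = 4193.408.

CS = 4193.408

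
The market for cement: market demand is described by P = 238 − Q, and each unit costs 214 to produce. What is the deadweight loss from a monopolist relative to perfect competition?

DWL = 72

Perfect competition: P = MC = 214, so 238 − Q = 214 and Q = 24.
The monopolist equates marginal revenue to marginal cost: 238 − 2Q = 214, so Q = 12. From demand, P = 226.
DWL is the triangle between Q = 12 and Q = 24: ½·(24 − 12)·(226 − 214) = 72.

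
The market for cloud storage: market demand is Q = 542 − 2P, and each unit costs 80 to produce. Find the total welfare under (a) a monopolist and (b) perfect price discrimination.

Inverting demand: P = 271 − 0.5Q.
The monopolist equates marginal revenue to marginal cost: 271 − Q = 80, so Q = 191. From demand, P = 175.5.
CS = ½·(271 − 175.5)·191 = 9120.25; PS = (175.5 − 80)·191 = 18240.5; TS = 27360.75.
A perfectly discriminating monopolist sells every unit with P(Q) ≥ MC(Q), so output equals the competitive quantity Q = 382. Each buyer pays their reservation price, so CS = 0 and the firm captures all surplus.
TS = 36481 (equal to competitive TS).

Monopoly: TS = 27360.75; Perfect PD: TS = 36481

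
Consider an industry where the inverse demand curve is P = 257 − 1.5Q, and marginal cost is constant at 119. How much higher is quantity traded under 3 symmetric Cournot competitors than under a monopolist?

Quantity traded rises by 23

The monopolist equates marginal revenue to marginal cost: 257 − 3Q = 119, so Q = 46. From demand, P = 188.
Cournot with 3 identical firms: the symmetric best-response condition is 257 − 6q = 119. Each firm produces q = 23, total output Q = 69, price P = 153.5.
Change in quantity traded: 69 − 46 = 23.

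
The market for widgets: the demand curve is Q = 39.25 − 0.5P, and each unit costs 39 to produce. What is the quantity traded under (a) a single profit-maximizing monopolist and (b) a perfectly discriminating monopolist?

Inverting demand: P = 78.5 − 2Q.
The monopolist equates marginal revenue to marginal cost: 78.5 − 4Q = 39, so Q = 9.875. From demand, P = 58.75.
A perfectly discriminating monopolist sells every unit with P(Q) ≥ MC(Q), so output equals the competitive quantity Q = 19.75. Each buyer pays their reservation price, so CS = 0 and the firm captures all surplus.

Monopoly: Q = 9.875; Perfect PD: Q = 19.75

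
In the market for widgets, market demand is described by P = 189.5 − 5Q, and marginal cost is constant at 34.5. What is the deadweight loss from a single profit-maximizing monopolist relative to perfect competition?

Under competition P = MC = 34.5, so Q = (189.5 − 34.5)/5 = 31.
Monopoly sets MR = MC: 189.5 − 10Q = 34.5 ⇒ Q = 15.5, P = 189.5 − 5·15.5 = 112.
DWL is the triangle between Q = 15.5 and Q = 31: ½·(31 − 15.5)·(112 − 34.5) = 600.625.

DWL = 600.625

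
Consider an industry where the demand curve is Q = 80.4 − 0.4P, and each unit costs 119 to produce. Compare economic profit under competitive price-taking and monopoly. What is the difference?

Inverting demand: P = 201 − 2.5Q.
Competitive firms price at marginal cost: P = 119, giving Q = 32.8.
Profit = (119 − 119)·32.8 = 0.
The monopolist equates marginal revenue to marginal cost: 201 − 5Q = 119, so Q = 16.4. From demand, P = 160.
Profit = (160 − 119)·16.4 = 672.4.
Change in economic profit: 672.4 − 0 = 672.4.

Economic profit rises by 672.4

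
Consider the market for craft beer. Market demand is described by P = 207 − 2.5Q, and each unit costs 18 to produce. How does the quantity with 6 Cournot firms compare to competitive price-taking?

Cournot: Q = 64.8; Competition: Q = 75.6

In a 6-firm Cournot equilibrium, symmetry and the first-order condition give q = (207 − 18)/(17.5) = 10.8. So Q = 64.8 and P = 45.
Competitive firms price at marginal cost: P = 18, giving Q = 75.6.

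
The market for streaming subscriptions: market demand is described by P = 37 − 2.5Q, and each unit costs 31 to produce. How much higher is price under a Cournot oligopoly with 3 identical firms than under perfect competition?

Under competition P = MC = 31, so Q = (37 − 31)/2.5 = 2.4.
In a 3-firm Cournot equilibrium, symmetry and the first-order condition give q = (37 − 31)/(10) = 0.6. So Q = 1.8 and P = 32.5.
Change in price: 32.5 − 31 = 1.5.

P rises by 1.5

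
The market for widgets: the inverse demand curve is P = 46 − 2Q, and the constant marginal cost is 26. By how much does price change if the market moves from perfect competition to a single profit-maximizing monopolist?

Perfect competition: P = MC = 26, so 46 − 2Q = 26 and Q = 10.
A monopolist chooses Q where MR = MC. MR = 46 − 4Q; setting this equal to 26 gives Q = 5 and P = 36.
Change in price: 36 − 26 = 10.

Price rises by 10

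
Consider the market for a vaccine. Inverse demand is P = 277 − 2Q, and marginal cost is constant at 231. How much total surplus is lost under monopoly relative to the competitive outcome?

Competitive firms price at marginal cost: P = 231, giving Q = 23.
A monopolist chooses Q where MR = MC. MR = 277 − 4Q; setting this equal to 231 gives Q = 11.5 and P = 254.
DWL is the triangle between Q = 11.5 and Q = 23: ½·(23 − 11.5)·(254 − 231) = 132.25.

DWL = 132.25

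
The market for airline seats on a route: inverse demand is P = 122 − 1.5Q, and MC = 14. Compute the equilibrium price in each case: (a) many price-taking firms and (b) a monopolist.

Competition: P = 14; Monopoly: P = 68

Under competition P = MC = 14, so Q = (122 − 14)/1.5 = 72.
A monopolist chooses Q where MR = MC. MR = 122 − 3Q; setting this equal to 14 gives Q = 36 and P = 68.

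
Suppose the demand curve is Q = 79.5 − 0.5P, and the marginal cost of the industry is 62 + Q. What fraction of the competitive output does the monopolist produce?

Q_m/Q_c = 0.6

Inverting demand: P = 159 − 2Q.
A monopolist chooses Q where MR = MC. MR = 159 − 4Q; setting this equal to 62 + Q gives Q = 19.4 and P = 120.2.
Competitive equilibrium sets price equal to marginal cost: 159 − 2Q = 62 + Q, so Q = 97/3 and P = 283/3.
Ratio Q_m/Q_c = 19.4/(97/3) = 0.6.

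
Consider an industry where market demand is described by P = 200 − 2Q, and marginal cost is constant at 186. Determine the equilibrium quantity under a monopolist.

The monopolist equates marginal revenue to marginal cost: 200 − 4Q = 186, so Q = 3.5. From demand, P = 193.

Q = 3.5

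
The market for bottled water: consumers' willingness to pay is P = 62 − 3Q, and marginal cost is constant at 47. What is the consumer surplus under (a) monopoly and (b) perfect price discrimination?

A monopolist chooses Q where MR = MC. MR = 62 − 6Q; setting this equal to 47 gives Q = 2.5 and P = 54.5.
CS = ½·(62 − 54.5)·2.5 = 9.375.
With perfect price discrimination, output is the efficient level Q = 5 (where demand meets MC), but every buyer pays their willingness to pay: CS = 0 and PS = total surplus.
CS = 0.

Monopoly: CS = 9.375; Perfect PD: CS = 0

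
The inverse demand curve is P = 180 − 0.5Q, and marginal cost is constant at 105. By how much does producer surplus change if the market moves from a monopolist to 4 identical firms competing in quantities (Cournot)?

Producer surplus falls by 1012.5

A monopolist chooses Q where MR = MC. MR = 180 − Q; setting this equal to 105 gives Q = 75 and P = 142.5.
PS = (142.5 − 105)·75 = 2812.5.
With 4 symmetric Cournot firms, each firm's FOC gives 180 − 2.5q = 105, so q = 30, Q = 4·30 = 120, and P = 120.
PS = (120 − 105)·120 = 1800.
Change in producer surplus: 1800 − 2812.5 = −1012.5.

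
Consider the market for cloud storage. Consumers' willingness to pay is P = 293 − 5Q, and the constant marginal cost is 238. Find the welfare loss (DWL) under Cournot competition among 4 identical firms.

DWL = 12.1

Under competition P = MC = 238, so Q = (293 − 238)/5 = 11.
In a 4-firm Cournot equilibrium, symmetry and the first-order condition give q = (293 − 238)/(25) = 2.2. So Q = 8.8 and P = 249.
DWL is the triangle between Q = 8.8 and Q = 11: ½·(11 − 8.8)·(249 − 238) = 12.1.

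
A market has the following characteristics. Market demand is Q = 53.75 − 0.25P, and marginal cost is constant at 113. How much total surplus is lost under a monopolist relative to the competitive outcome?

DWL = 325.125

Inverting demand: P = 215 − 4Q.
Perfect competition: P = MC = 113, so 215 − 4Q = 113 and Q = 25.5.
The monopolist equates marginal revenue to marginal cost: 215 − 8Q = 113, so Q = 12.75. From demand, P = 164.
DWL is the triangle between Q = 12.75 and Q = 25.5: ½·(25.5 − 12.75)·(164 − 113) = 325.125.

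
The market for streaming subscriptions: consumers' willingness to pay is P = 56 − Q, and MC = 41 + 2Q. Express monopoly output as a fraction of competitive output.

Monopoly sets MR = MC: 56 − 2Q = 41 + 2Q ⇒ Q = 3.75, P = 56 − 3.75 = 52.25.
Competitive equilibrium sets price equal to marginal cost: 56 − Q = 41 + 2Q, so Q = 5 and P = 51.
Ratio Q_m/Q_c = 3.75/5 = 0.75.

Q_m/Q_c = 0.75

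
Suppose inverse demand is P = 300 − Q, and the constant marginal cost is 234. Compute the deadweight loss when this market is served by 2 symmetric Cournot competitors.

DWL = 242

Perfect competition: P = MC = 234, so 300 − Q = 234 and Q = 66.
With 2 symmetric Cournot firms, each firm's FOC gives 300 − 3q = 234, so q = 22, Q = 2·22 = 44, and P = 256.
DWL is the triangle between Q = 44 and Q = 66: ½·(66 − 44)·(256 − 234) = 242.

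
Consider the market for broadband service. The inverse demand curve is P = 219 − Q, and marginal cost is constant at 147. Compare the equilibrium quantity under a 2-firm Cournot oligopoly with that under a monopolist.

Cournot with 2 identical firms: the symmetric best-response condition is 219 − 3q = 147. Each firm produces q = 24, total output Q = 48, price P = 171.
The monopolist equates marginal revenue to marginal cost: 219 − 2Q = 147, so Q = 36. From demand, P = 183.

Cournot: Q = 48; Monopoly: Q = 36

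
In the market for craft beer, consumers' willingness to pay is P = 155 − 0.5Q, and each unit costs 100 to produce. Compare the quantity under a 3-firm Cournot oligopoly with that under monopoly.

Cournot: Q = 82.5; Monopoly: Q = 55

In a 3-firm Cournot equilibrium, symmetry and the first-order condition give q = (155 − 100)/(2) = 27.5. So Q = 82.5 and P = 113.75.
Monopoly sets MR = MC: 155 − Q = 100 ⇒ Q = 55, P = 155 − 0.5·55 = 127.5.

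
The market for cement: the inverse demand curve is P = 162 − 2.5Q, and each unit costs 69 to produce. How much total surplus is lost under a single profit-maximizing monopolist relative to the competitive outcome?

Perfect competition: P = MC = 69, so 162 − 2.5Q = 69 and Q = 37.2.
The monopolist equates marginal revenue to marginal cost: 162 − 5Q = 69, so Q = 18.6. From demand, P = 115.5.
DWL is the triangle between Q = 18.6 and Q = 37.2: ½·(37.2 − 18.6)·(115.5 − 69) = 432.45.

DWL = 432.45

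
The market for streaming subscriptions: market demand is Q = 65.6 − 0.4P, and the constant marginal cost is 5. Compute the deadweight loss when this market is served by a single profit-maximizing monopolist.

Inverting demand: P = 164 − 2.5Q.
Under competition P = MC = 5, so Q = (164 − 5)/2.5 = 63.6.
The monopolist equates marginal revenue to marginal cost: 164 − 5Q = 5, so Q = 31.8. From demand, P = 84.5.
DWL is the triangle between Q = 31.8 and Q = 63.6: ½·(63.6 − 31.8)·(84.5 − 5) = 1264.05.

DWL = 1264.05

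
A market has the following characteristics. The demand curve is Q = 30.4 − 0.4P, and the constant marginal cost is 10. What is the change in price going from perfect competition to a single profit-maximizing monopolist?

P rises by 33

Inverting demand: P = 76 − 2.5Q.
Under competition P = MC = 10, so Q = (76 − 10)/2.5 = 26.4.
The monopolist equates marginal revenue to marginal cost: 76 − 5Q = 10, so Q = 13.2. From demand, P = 43.
Change in price: 43 − 10 = 33.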